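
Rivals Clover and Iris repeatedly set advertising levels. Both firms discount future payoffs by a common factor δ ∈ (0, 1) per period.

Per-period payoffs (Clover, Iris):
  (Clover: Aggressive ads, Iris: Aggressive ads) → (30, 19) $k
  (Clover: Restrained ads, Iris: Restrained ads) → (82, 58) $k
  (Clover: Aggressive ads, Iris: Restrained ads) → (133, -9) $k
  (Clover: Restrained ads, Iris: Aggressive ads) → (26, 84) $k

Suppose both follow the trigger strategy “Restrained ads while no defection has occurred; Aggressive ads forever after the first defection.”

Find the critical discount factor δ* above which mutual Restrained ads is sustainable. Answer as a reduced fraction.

For Clover: deviation gain 133−82 = 51, per-period punishment loss 82−30 = 52. IC gives δ ≥ 51/103.
For Iris: gain 26, loss 39 per period, so δ ≥ 26/65 = 2/5.
The tighter constraint is Clover's, so cooperation needs δ ≥ 51/103.

51/103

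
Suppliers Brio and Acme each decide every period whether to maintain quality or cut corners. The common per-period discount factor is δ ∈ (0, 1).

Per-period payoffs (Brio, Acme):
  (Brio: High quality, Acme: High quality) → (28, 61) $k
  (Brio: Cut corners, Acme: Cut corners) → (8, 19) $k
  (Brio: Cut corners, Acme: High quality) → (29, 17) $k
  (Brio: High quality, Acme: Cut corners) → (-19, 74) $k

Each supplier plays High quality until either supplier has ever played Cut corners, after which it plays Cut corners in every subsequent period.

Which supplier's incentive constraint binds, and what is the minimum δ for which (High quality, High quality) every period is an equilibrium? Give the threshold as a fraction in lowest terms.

Acme; δ ≥ 13/55

Brio: cooperation gives 28 each period; deviation gives 29 once then 8 forever.
  28/(1−δ) ≥ 29 + 8δ/(1−δ) ⇒ δ ≥ 1/21.
Acme: cooperation gives 61 each period; deviation gives 74 once then 19 forever.
  δ ≥ 13/55.
Both must hold, so the binding constraint is Acme's: δ ≥ 13/55.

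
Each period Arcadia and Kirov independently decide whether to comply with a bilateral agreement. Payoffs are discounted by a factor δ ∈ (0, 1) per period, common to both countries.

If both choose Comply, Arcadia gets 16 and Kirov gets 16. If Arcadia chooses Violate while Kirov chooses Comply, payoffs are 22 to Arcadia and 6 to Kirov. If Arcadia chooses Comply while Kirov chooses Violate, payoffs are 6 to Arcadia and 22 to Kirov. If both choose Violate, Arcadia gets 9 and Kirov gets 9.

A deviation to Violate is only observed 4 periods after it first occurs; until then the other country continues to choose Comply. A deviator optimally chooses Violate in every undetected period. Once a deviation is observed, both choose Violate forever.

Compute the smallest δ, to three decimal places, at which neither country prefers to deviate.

The best deviation is to choose Violate for all 4 undetected periods, earning 22 each, then 9 forever once detected.
Deviation value: 22(1−δ^4)/(1−δ) + 9δ^4/(1−δ); cooperation value: 16/(1−δ).
IC: 16 ≥ 22(1−δ^4) + 9δ^4 = 22 − 13δ^4.
So δ^4 ≥ 6/13, giving δ ≥ (6/13)^(1/4) ≈ 0.824.

0.824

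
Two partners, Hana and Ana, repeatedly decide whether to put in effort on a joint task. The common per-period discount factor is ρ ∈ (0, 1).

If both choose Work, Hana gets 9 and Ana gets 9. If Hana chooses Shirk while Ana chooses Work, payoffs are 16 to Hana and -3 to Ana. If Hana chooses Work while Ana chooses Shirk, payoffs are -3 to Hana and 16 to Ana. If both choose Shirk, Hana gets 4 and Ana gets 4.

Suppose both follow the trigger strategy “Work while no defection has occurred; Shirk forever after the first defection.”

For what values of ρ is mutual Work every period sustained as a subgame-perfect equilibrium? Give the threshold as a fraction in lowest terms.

7/12

9/(1−ρ) ≥ 16 + 4ρ/(1−ρ)
9 ≥ 16 − 12ρ
ρ ≥ 7/12.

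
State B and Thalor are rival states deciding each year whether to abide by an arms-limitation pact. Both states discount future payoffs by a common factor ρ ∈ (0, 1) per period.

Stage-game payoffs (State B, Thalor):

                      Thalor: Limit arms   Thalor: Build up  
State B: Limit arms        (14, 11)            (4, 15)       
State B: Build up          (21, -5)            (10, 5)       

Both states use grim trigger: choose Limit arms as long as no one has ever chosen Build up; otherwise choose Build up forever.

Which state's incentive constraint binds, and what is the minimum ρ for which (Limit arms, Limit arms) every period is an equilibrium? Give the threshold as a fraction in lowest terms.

For State B: deviation gain 21−14 = 7, per-period punishment loss 14−10 = 4. IC gives ρ ≥ 7/11.
For Thalor: gain 4, loss 6 per period, so ρ ≥ 4/10 = 2/5.
The tighter constraint is State B's, so cooperation needs ρ ≥ 7/11.

State B; ρ ≥ 7/11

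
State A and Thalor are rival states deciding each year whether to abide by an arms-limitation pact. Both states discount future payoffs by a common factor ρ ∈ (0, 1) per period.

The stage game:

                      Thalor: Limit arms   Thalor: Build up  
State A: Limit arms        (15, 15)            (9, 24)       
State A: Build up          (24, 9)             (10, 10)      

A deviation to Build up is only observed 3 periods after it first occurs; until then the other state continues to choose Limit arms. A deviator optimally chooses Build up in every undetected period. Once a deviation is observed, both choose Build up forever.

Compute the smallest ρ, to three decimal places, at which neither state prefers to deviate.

0.863

Deviating for the 3 undetected periods gains 24−15 = 9 per period over cooperation, then loses 15−10 = 5 per period forever once punishment starts.
Gain: 9(1 + ρ + … + ρ^2); loss: 5·ρ^3/(1−ρ).
No profitable deviation ⇔ 9(1−ρ^3) ≤ 5·ρ^3, i.e. ρ^3 ≥ 9/(9+5) = 9/14.
Hence ρ ≥ (9/14)^(1/3) ≈ 0.863.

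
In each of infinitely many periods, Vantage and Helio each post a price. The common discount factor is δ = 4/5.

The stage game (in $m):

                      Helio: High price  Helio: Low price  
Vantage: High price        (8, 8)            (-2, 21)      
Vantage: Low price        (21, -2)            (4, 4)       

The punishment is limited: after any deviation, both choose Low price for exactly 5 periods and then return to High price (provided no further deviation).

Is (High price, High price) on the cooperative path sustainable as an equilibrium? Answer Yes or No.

No

Comparing payoff streams over the 6 periods until play realigns: cooperate → 8(1+δ+…+δ^5); deviate → 21 + 4(δ+…+δ^5).
Cooperation is sustained iff (8−4)(δ+…+δ^5) ≥ 21−8.
δ+…+δ^5 = 4/5·(1−(4/5)^5)/(1−4/5) = 2.6893, and (21−8)/(8−4) = 3.2500.
2.6893 < 3.2500, so cooperation is not sustainable.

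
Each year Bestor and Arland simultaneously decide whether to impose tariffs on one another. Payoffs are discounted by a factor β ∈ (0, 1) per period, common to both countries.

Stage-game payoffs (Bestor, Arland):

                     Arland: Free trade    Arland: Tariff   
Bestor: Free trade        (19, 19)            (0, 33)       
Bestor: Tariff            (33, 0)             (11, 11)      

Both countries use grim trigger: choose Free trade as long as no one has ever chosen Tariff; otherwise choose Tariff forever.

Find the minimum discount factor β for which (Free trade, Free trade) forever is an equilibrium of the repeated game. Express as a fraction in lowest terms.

7/11

19/(1−β) ≥ 33 + 11β/(1−β)
19 ≥ 33 − 22β
β ≥ 14/22 = 7/11.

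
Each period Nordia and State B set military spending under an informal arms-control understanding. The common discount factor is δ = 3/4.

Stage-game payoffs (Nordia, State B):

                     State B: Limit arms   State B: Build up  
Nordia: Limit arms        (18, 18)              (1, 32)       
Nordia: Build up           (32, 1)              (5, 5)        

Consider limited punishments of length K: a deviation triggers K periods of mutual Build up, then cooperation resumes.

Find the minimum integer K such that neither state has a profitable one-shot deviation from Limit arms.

2

No profitable deviation requires (18−5)(δ+…+δ^K) ≥ 32−18, i.e. δ+…+δ^K ≥ 14/13 ≈ 1.0769.
With δ = 3/4, the partial sums are K=1: 0.7500, K=2: 1.3125.
K = 2 is the first length at which the sum reaches 1.0769.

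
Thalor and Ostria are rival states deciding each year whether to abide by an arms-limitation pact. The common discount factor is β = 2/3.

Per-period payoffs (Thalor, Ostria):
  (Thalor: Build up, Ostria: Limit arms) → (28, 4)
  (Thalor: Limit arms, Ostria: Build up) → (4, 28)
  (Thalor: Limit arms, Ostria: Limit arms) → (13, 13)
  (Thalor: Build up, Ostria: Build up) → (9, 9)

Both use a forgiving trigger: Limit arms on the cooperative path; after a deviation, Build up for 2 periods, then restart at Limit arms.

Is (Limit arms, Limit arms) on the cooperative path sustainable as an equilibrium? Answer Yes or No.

No

Comparing payoff streams over the 3 periods until play realigns: cooperate → 13(1+β+…+β^2); deviate → 28 + 9(β+…+β^2).
Cooperation is sustained iff (13−9)(β+…+β^2) ≥ 28−13.
β+…+β^2 = 2/3·(1−(2/3)^2)/(1−2/3) = 1.1111, and (28−13)/(13−9) = 3.7500.
1.1111 < 3.7500, so cooperation is not sustainable.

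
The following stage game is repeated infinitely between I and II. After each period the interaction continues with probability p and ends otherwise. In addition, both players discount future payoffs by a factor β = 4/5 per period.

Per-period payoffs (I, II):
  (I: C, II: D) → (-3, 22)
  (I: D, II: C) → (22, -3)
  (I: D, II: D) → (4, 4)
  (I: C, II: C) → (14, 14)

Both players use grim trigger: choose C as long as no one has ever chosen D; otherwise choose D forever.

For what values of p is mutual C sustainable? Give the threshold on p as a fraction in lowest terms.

5/9

Expected continuation weight on next period's payoff is β·p = 4/5·p, which plays the role of the discount factor.
Cooperation requires 4/5·p ≥ (22−14)/(22−4) = 4/9, hence p ≥ 5/9.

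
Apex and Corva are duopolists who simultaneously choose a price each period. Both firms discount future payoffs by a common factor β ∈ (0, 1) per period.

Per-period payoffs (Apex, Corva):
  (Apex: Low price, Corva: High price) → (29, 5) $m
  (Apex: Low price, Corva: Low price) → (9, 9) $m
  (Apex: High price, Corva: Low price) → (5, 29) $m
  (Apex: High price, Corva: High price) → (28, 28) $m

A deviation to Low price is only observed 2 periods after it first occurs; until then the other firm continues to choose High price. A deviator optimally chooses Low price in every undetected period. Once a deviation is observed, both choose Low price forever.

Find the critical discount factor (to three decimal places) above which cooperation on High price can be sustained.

Deviating for the 2 undetected periods gains 29−28 = 1 per period over cooperation, then loses 28−9 = 19 per period forever once punishment starts.
Gain: 1(1 + β + … + β^1); loss: 19·β^2/(1−β).
No profitable deviation ⇔ 1(1−β^2) ≤ 19·β^2, i.e. β^2 ≥ 1/(1+19) = 1/20.
Hence β ≥ (1/20)^(1/2) ≈ 0.224.

0.224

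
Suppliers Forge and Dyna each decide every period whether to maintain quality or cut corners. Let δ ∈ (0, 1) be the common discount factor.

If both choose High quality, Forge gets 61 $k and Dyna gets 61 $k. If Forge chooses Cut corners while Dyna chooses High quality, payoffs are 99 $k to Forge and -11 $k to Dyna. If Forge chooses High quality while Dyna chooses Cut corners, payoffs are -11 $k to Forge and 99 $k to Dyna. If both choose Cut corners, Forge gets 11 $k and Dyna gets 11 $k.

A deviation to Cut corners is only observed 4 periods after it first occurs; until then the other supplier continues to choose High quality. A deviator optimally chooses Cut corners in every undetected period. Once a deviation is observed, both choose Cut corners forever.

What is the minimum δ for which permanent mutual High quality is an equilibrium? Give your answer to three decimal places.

A deviator earns 99 for 4 periods, then 11 forever; cooperating earns 61 forever. Multiplying the IC by (1−δ):
61 ≥ 99(1−δ^4) + 11δ^4, so 88·δ^4 ≥ 38 and δ^4 ≥ 19/44.
δ ≥ (19/44)^(1/4) ≈ 0.811.

0.811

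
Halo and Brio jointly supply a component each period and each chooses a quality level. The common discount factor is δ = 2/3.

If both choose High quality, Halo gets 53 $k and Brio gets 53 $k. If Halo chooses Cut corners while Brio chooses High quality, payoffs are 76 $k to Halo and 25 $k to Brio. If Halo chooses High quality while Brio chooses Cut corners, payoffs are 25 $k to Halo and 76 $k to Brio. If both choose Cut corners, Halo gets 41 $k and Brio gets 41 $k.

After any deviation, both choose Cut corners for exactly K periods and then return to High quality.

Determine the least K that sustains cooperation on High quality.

Need Σ_{k=1}^{K} δ^k ≥ (76−53)/(53−41) = 1.9167 at δ = 2/3.
At K = 7 the sum is 1.8829 < 1.9167; at K = 8 it is 1.9220 ≥ 1.9167.
So the minimum punishment length is K = 8.

8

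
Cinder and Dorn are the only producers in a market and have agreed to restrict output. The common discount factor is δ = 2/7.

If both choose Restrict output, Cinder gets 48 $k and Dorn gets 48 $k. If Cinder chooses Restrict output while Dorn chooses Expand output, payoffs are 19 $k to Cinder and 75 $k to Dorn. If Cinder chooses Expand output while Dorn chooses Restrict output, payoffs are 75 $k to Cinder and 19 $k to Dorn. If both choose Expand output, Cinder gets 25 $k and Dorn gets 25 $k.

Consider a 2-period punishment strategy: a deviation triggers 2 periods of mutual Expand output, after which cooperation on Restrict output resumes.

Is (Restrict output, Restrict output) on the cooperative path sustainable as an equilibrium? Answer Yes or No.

No

Comparing payoff streams over the 3 periods until play realigns: cooperate → 48(1+δ+…+δ^2); deviate → 75 + 25(δ+…+δ^2).
Cooperation is sustained iff (48−25)(δ+…+δ^2) ≥ 75−48.
δ+…+δ^2 = 2/7·(1−(2/7)^2)/(1−2/7) = 0.3673, and (75−48)/(48−25) = 1.1739.
0.3673 < 1.1739, so cooperation is not sustainable.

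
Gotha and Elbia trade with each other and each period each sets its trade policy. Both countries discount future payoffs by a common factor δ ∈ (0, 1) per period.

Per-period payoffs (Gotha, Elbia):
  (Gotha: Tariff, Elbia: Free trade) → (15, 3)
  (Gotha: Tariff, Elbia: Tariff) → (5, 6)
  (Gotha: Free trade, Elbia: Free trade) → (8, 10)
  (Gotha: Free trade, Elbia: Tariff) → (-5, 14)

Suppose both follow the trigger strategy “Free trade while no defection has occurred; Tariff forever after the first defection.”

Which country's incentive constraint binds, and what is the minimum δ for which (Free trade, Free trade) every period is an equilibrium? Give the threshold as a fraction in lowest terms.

Gotha; δ ≥ 7/10

Gotha: cooperation gives 8 each period; deviation gives 15 once then 5 forever.
  8/(1−δ) ≥ 15 + 5δ/(1−δ) ⇒ δ ≥ 7/10.
Elbia: cooperation gives 10 each period; deviation gives 14 once then 6 forever.
  δ ≥ 4/8 = 1/2.
Both must hold, so the binding constraint is Gotha's: δ ≥ 7/10.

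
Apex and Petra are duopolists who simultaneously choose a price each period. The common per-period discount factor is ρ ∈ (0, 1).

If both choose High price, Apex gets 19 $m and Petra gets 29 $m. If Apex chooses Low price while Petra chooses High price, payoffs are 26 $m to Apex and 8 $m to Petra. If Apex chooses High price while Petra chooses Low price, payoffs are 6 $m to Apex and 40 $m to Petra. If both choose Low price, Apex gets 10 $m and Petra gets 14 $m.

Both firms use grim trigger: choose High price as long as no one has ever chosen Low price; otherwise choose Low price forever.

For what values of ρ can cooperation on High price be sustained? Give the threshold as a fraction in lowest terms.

For Apex: deviation gain 26−19 = 7, per-period punishment loss 19−10 = 9. IC gives ρ ≥ 7/16.
For Petra: gain 11, loss 15 per period, so ρ ≥ 11/26.
The tighter constraint is Apex's, so cooperation needs ρ ≥ 7/16.

7/16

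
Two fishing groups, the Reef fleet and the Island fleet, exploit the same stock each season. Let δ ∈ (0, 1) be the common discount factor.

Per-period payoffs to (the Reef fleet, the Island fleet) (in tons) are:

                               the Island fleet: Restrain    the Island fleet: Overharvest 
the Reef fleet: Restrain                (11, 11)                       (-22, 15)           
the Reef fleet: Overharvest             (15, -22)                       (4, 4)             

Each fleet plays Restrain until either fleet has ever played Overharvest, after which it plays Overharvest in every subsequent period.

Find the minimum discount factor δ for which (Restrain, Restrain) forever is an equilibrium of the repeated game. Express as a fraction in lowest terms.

11/(1−δ) ≥ 15 + 4δ/(1−δ)
11 ≥ 15 − 11δ
δ ≥ 4/11.

4/11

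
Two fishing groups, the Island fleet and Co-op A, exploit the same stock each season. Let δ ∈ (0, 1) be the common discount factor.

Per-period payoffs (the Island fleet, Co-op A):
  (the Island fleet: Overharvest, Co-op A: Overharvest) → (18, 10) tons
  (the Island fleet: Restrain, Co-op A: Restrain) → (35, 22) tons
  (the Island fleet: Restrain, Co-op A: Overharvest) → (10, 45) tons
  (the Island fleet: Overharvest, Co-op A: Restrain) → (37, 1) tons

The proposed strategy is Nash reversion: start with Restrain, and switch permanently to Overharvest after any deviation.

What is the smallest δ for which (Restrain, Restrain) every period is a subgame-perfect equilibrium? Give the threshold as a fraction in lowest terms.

the Island fleet: cooperation gives 35 each period; deviation gives 37 once then 18 forever.
  35/(1−δ) ≥ 37 + 18δ/(1−δ) ⇒ δ ≥ 2/19.
Co-op A: cooperation gives 22 each period; deviation gives 45 once then 10 forever.
  δ ≥ 23/35.
Both must hold, so the binding constraint is Co-op A's: δ ≥ 23/35.

23/35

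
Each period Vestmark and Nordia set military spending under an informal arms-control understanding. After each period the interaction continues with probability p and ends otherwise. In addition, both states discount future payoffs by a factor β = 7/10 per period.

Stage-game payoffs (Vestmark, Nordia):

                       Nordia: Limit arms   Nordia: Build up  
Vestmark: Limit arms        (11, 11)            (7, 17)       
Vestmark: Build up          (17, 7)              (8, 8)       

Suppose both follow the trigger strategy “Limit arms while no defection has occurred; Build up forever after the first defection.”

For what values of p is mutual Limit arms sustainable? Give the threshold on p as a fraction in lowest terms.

With continuation probability p and discount β, the effective per-period discount factor is βp.
Grim-trigger IC: βp ≥ (17−11)/(17−8) = 2/3.
So p ≥ (2/3)/(7/10) = 20/21.

20/21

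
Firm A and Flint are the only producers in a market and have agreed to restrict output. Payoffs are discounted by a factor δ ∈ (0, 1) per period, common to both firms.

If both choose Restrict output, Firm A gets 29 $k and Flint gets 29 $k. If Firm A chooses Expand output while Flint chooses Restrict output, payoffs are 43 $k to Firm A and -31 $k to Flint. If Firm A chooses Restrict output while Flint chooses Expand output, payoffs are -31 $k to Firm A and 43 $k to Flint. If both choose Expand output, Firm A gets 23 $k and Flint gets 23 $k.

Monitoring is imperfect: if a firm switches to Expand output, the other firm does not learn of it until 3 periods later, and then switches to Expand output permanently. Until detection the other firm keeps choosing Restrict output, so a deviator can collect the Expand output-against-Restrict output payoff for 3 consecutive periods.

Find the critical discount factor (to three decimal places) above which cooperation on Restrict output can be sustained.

0.888

Deviating for the 3 undetected periods gains 43−29 = 14 per period over cooperation, then loses 29−23 = 6 per period forever once punishment starts.
Gain: 14(1 + δ + … + δ^2); loss: 6·δ^3/(1−δ).
No profitable deviation ⇔ 14(1−δ^3) ≤ 6·δ^3, i.e. δ^3 ≥ 14/(14+6) = 7/10.
Hence δ ≥ (7/10)^(1/3) ≈ 0.888.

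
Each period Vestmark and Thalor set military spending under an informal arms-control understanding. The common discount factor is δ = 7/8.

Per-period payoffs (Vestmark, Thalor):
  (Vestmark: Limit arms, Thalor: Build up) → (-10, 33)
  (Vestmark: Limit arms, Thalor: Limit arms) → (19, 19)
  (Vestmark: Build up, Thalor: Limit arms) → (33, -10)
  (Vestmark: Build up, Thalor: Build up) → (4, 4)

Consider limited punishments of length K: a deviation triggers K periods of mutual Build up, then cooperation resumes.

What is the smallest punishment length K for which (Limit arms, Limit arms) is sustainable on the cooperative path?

IC: δ(1−δ^K)/(1−δ) ≥ (33−19)/(19−4) = 14/15.
With δ = 7/8: need 1 − δ^K ≥ 14/15·(1−7/8)/(7/8), i.e. δ^K ≤ 0.8667.
Since (7/8)^1 = 0.8750 and (7/8)^2 = 0.7656, the smallest such K is 2.

2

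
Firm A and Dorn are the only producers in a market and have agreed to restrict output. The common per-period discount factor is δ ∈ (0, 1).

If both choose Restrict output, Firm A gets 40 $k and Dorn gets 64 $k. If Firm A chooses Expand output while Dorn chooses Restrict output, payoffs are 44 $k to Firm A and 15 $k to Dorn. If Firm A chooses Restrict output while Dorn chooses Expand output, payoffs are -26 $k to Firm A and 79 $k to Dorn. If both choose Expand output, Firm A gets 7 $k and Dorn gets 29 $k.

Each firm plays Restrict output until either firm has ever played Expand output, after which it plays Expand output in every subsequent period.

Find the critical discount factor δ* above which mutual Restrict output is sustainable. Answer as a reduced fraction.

3/10

Firm A's threshold: (44−40)/(44−7) = 4/37.
Dorn's threshold: (79−64)/(79−29) = 3/10.
4/37 < 3/10, so Dorn binds and δ* = 3/10.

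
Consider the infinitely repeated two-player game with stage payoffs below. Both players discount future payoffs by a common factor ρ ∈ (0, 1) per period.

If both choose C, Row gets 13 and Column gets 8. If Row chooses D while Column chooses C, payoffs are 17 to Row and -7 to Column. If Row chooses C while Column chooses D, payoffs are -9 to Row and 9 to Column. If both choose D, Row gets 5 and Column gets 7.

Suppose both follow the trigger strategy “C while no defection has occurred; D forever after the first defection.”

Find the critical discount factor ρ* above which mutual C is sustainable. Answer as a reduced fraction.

1/2

Row's threshold: (17−13)/(17−5) = 1/3.
Column's threshold: (9−8)/(9−7) = 1/2.
1/3 < 1/2, so Column binds and ρ* = 1/2.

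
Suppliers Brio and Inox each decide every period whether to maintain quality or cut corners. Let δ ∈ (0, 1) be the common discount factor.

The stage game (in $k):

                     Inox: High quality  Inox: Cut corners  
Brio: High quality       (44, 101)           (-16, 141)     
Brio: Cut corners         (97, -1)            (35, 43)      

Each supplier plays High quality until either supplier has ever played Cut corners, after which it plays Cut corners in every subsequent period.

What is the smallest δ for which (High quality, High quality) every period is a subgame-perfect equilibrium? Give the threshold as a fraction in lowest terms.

Brio: cooperation gives 44 each period; deviation gives 97 once then 35 forever.
  44/(1−δ) ≥ 97 + 35δ/(1−δ) ⇒ δ ≥ 53/62.
Inox: cooperation gives 101 each period; deviation gives 141 once then 43 forever.
  δ ≥ 40/98 = 20/49.
Both must hold, so the binding constraint is Brio's: δ ≥ 53/62.

53/62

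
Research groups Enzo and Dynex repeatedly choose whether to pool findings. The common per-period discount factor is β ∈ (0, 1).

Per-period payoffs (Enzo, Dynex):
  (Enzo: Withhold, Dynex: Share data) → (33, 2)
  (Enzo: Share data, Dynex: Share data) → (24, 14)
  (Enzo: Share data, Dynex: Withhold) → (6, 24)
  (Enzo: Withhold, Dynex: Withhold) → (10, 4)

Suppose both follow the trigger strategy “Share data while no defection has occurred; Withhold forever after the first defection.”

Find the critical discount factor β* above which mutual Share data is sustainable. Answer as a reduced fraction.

For Enzo: deviation gain 33−24 = 9, per-period punishment loss 24−10 = 14. IC gives β ≥ 9/23.
For Dynex: gain 10, loss 10 per period, so β ≥ 10/20 = 1/2.
The tighter constraint is Dynex's, so cooperation needs β ≥ 1/2.

1/2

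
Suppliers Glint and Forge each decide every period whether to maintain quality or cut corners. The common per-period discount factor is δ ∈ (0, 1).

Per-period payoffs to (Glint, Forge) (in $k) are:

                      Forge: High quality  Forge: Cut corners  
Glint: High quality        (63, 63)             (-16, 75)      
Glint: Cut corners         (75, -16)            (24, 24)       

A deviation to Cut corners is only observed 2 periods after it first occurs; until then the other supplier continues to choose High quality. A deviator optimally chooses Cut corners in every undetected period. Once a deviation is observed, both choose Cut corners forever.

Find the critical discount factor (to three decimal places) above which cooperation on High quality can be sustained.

A deviator earns 75 for 2 periods, then 24 forever; cooperating earns 63 forever. Multiplying the IC by (1−δ):
63 ≥ 75(1−δ^2) + 24δ^2, so 51·δ^2 ≥ 12 and δ^2 ≥ 4/17.
δ ≥ (4/17)^(1/2) ≈ 0.485.

0.485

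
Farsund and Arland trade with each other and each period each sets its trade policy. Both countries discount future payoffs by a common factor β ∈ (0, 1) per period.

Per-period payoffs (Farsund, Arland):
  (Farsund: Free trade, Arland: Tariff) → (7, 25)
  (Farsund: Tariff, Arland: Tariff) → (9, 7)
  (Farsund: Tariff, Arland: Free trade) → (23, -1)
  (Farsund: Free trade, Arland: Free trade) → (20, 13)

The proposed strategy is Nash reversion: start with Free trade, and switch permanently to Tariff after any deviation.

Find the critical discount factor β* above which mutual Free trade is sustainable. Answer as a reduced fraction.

Farsund: cooperation gives 20 each period; deviation gives 23 once then 9 forever.
  20/(1−β) ≥ 23 + 9β/(1−β) ⇒ β ≥ 3/14.
Arland: cooperation gives 13 each period; deviation gives 25 once then 7 forever.
  β ≥ 12/18 = 2/3.
Both must hold, so the binding constraint is Arland's: β ≥ 2/3.

2/3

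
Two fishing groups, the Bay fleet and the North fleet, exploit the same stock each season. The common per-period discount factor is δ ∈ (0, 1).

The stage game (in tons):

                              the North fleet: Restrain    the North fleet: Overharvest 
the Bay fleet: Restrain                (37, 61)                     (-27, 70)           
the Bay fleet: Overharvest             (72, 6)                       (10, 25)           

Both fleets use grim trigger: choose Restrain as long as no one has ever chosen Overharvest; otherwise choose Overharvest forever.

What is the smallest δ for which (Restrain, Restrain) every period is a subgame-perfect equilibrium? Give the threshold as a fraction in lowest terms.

35/62

For the Bay fleet: deviation gain 72−37 = 35, per-period punishment loss 37−10 = 27. IC gives δ ≥ 35/62.
For the North fleet: gain 9, loss 36 per period, so δ ≥ 9/45 = 1/5.
The tighter constraint is the Bay fleet's, so cooperation needs δ ≥ 35/62.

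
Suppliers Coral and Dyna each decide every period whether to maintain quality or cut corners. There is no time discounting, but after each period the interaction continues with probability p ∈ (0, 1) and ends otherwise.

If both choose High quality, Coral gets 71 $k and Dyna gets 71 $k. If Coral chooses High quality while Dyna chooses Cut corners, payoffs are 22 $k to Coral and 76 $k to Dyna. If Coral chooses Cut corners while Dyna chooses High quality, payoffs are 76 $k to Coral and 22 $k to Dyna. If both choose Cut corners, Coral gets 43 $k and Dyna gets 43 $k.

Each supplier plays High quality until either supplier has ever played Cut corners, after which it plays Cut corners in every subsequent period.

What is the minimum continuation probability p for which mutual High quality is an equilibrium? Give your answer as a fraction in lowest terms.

With no time discounting, the continuation probability p plays the role of the discount factor.
Grim-trigger IC: 71/(1−p) ≥ 76 + 43p/(1−p) ⇒ p ≥ (76−71)/(76−43) = 5/33.

5/33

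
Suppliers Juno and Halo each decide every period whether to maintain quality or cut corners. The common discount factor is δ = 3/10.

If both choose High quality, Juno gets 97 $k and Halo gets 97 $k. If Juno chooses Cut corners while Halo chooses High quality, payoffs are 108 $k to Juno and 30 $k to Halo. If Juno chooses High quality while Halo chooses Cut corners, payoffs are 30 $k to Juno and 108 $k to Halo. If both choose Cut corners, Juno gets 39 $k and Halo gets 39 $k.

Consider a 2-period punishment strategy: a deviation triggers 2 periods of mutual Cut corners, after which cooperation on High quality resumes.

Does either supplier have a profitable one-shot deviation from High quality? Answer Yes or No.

A one-shot deviation gives 108 now, then 39 for 2 periods, then back to 97.
Gain from deviating: (108−97) today; loss: (97−39) in each of the next 2 periods.
No-deviation condition: (97−39)(δ+…+δ^2) ≥ 108−97, i.e. δ+…+δ^2 ≥ 11/58.
At δ = 3/10: δ+…+δ^2 = 0.3900 ≥ 0.1897.
So cooperation is sustainable.

No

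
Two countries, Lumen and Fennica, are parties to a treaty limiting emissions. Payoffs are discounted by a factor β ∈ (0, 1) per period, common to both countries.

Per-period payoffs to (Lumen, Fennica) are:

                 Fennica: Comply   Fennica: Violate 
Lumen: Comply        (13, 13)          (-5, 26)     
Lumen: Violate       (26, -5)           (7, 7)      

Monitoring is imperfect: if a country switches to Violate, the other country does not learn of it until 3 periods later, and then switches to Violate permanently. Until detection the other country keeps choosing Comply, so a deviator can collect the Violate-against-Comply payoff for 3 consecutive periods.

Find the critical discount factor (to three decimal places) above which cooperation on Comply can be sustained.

A deviator earns 26 for 3 periods, then 7 forever; cooperating earns 13 forever. Multiplying the IC by (1−β):
13 ≥ 26(1−β^3) + 7β^3, so 19·β^3 ≥ 13 and β^3 ≥ 13/19.
β ≥ (13/19)^(1/3) ≈ 0.881.

0.881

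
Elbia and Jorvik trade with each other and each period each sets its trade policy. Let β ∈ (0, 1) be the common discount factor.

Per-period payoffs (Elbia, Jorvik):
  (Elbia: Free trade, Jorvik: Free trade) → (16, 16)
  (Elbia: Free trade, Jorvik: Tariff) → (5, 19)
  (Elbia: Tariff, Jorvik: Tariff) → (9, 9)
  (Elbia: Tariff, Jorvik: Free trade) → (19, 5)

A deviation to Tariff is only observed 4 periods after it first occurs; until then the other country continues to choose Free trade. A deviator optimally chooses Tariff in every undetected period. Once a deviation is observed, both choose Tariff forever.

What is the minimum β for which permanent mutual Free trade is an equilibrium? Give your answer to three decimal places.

0.740

Deviating for the 4 undetected periods gains 19−16 = 3 per period over cooperation, then loses 16−9 = 7 per period forever once punishment starts.
Gain: 3(1 + β + … + β^3); loss: 7·β^4/(1−β).
No profitable deviation ⇔ 3(1−β^4) ≤ 7·β^4, i.e. β^4 ≥ 3/(3+7) = 3/10.
Hence β ≥ (3/10)^(1/4) ≈ 0.740.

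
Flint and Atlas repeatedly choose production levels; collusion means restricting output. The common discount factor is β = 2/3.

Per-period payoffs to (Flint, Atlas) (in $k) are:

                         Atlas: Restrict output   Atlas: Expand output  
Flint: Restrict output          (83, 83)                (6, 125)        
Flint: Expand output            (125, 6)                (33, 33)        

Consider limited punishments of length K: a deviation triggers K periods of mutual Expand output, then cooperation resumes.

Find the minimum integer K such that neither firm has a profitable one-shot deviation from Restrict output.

IC: β(1−β^K)/(1−β) ≥ (125−83)/(83−33) = 21/25.
With β = 2/3: need 1 − β^K ≥ 21/25·(1−2/3)/(2/3), i.e. β^K ≤ 0.5800.
Since (2/3)^1 = 0.6667 and (2/3)^2 = 0.4444, the smallest such K is 2.

2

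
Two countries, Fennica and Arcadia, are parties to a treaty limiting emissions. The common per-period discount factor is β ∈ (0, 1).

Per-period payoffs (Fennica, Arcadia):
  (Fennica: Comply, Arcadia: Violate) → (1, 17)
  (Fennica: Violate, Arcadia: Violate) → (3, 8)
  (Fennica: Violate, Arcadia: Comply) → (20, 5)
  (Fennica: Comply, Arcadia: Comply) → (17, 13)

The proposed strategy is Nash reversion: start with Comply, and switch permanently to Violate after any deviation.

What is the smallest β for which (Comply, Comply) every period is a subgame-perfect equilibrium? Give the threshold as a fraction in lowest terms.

4/9

For Fennica: deviation gain 20−17 = 3, per-period punishment loss 17−3 = 14. IC gives β ≥ 3/17.
For Arcadia: gain 4, loss 5 per period, so β ≥ 4/9.
The tighter constraint is Arcadia's, so cooperation needs β ≥ 4/9.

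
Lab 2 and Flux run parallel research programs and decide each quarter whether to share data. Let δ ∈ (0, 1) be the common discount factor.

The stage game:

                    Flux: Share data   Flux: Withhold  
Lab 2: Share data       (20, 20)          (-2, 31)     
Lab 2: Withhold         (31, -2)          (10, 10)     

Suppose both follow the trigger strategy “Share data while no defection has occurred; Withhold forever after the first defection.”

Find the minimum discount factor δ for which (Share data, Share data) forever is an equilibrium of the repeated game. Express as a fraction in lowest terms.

11/21

Under grim trigger the critical discount factor is (T−C)/(T−P) with T = 31, C = 20, P = 10.
δ* = (31−20)/(31−10) = 11/21.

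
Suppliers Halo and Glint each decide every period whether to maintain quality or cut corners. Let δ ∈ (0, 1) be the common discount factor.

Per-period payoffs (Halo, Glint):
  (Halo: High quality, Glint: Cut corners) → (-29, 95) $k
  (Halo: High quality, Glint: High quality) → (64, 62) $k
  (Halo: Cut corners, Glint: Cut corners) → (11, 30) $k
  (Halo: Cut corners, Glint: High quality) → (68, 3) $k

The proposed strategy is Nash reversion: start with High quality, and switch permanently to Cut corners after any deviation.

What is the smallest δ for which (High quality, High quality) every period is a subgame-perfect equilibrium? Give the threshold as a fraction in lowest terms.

Halo's threshold: (68−64)/(68−11) = 4/57.
Glint's threshold: (95−62)/(95−30) = 33/65.
4/57 < 33/65, so Glint binds and δ* = 33/65.

33/65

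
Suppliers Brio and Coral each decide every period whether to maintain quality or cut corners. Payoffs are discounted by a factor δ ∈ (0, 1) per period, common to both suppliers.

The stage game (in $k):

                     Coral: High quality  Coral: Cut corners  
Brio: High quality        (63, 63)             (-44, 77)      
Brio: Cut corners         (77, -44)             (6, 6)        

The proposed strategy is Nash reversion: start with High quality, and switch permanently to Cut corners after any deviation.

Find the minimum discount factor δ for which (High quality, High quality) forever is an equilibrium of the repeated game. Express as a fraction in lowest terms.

63/(1−δ) ≥ 77 + 6δ/(1−δ)
63 ≥ 77 − 71δ
δ ≥ 14/71.

14/71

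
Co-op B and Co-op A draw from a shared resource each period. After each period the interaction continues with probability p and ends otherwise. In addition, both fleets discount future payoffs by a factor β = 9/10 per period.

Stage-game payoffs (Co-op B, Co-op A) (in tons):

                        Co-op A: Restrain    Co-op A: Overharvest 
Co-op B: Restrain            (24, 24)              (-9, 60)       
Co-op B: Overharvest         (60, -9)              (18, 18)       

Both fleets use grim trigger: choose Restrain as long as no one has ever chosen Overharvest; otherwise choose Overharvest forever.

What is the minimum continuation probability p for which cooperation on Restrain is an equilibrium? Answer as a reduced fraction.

20/21

With continuation probability p and discount β, the effective per-period discount factor is βp.
Grim-trigger IC: βp ≥ (60−24)/(60−18) = 6/7.
So p ≥ (6/7)/(9/10) = 20/21.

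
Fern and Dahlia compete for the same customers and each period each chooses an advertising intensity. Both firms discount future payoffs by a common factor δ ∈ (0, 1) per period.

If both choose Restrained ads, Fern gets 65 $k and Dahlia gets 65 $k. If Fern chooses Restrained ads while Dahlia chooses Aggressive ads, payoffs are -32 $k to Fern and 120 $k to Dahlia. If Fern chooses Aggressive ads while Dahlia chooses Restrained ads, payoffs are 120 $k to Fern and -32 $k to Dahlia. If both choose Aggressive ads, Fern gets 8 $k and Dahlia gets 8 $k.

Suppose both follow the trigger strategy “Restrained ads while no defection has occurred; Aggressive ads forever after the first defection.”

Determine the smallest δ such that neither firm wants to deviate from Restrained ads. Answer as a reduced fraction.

55/112

Cooperation forever yields 65 each period: 65/(1−δ).
Deviating yields 120 once, then 8 forever: 120 + 8δ/(1−δ).
No profitable deviation requires 65/(1−δ) ≥ 120 + 8δ/(1−δ).
Multiplying by (1−δ): 65 ≥ 120(1−δ) + 8δ = 120 − 112δ.
So 112δ ≥ 55, i.e. δ ≥ 55/112.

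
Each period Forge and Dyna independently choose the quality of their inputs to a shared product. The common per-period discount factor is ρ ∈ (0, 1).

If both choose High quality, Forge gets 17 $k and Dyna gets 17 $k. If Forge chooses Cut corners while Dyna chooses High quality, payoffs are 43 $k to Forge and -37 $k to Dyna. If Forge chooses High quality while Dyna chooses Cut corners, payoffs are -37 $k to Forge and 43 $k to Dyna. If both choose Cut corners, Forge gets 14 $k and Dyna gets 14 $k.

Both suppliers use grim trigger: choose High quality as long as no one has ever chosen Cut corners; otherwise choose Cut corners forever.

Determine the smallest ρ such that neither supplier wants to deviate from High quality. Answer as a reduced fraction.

Under grim trigger the critical discount factor is (T−C)/(T−P) with T = 43, C = 17, P = 14.
ρ* = (43−17)/(43−14) = 26/29.

26/29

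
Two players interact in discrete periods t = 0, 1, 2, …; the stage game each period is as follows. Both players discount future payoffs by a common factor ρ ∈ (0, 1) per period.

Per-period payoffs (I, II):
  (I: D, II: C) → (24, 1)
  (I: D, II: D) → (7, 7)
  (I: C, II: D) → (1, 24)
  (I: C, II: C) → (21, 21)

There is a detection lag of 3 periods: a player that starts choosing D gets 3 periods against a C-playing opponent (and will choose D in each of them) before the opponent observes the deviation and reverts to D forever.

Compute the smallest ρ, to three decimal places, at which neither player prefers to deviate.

0.561

The best deviation is to choose D for all 3 undetected periods, earning 24 each, then 7 forever once detected.
Deviation value: 24(1−ρ^3)/(1−ρ) + 7ρ^3/(1−ρ); cooperation value: 21/(1−ρ).
IC: 21 ≥ 24(1−ρ^3) + 7ρ^3 = 24 − 17ρ^3.
So ρ^3 ≥ 3/17, giving ρ ≥ (3/17)^(1/3) ≈ 0.561.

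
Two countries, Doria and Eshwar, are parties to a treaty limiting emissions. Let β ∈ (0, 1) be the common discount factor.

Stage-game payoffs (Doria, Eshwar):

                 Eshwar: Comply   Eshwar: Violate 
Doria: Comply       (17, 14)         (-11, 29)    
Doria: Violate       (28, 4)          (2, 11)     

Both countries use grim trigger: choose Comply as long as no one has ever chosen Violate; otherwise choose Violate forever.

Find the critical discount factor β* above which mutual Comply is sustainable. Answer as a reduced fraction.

5/6

For Doria: deviation gain 28−17 = 11, per-period punishment loss 17−2 = 15. IC gives β ≥ 11/26.
For Eshwar: gain 15, loss 3 per period, so β ≥ 15/18 = 5/6.
The tighter constraint is Eshwar's, so cooperation needs β ≥ 5/6.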